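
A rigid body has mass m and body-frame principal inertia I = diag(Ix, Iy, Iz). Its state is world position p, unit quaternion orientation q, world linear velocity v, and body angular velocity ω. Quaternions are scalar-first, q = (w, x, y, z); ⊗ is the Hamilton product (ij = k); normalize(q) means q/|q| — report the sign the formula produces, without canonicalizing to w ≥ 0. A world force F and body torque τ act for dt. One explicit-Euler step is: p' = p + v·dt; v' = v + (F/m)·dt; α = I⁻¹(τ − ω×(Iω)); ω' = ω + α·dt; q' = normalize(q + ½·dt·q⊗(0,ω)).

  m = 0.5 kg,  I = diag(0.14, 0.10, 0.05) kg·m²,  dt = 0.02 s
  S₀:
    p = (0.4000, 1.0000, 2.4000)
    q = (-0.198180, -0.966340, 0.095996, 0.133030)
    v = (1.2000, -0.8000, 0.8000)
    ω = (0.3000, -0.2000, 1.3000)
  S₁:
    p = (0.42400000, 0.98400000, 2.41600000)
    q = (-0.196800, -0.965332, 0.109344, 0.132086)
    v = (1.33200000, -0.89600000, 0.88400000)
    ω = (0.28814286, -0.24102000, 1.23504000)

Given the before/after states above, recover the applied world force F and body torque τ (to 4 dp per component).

rate change Δω = (-0.01185714, -0.04102000, -0.06496000)
applied torque τ = (-0.0700, -0.1700, -0.1600)
Δv = v₁−v₀ = (0.13200000, -0.09600000, 0.08400000)
m·(v₁−v₀)/dt = (3.3000, -2.4000, 2.1000)

F = (3.3000, -2.4000, 2.1000)
τ = (-0.0700, -0.1700, -0.1600)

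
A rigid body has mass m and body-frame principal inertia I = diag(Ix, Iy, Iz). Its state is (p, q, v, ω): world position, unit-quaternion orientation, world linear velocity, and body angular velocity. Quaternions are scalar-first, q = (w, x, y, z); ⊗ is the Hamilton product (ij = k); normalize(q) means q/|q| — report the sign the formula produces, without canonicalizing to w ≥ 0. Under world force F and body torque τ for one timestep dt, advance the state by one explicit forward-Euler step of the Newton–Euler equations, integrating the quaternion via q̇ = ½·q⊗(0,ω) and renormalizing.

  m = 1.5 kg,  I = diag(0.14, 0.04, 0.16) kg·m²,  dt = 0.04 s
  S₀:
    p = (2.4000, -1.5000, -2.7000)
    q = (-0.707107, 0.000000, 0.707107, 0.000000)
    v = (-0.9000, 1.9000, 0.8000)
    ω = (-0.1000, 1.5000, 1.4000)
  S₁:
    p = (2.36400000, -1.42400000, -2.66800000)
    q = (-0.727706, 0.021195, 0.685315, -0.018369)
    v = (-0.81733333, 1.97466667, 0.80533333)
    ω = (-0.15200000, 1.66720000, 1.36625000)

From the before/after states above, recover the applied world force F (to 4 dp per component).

F = (3.1000, 2.8000, 0.2000)

Δv = v₁−v₀ = (0.08266667, 0.07466667, 0.00533333)
F = m·Δv/dt = (3.1000, 2.8000, 0.2000)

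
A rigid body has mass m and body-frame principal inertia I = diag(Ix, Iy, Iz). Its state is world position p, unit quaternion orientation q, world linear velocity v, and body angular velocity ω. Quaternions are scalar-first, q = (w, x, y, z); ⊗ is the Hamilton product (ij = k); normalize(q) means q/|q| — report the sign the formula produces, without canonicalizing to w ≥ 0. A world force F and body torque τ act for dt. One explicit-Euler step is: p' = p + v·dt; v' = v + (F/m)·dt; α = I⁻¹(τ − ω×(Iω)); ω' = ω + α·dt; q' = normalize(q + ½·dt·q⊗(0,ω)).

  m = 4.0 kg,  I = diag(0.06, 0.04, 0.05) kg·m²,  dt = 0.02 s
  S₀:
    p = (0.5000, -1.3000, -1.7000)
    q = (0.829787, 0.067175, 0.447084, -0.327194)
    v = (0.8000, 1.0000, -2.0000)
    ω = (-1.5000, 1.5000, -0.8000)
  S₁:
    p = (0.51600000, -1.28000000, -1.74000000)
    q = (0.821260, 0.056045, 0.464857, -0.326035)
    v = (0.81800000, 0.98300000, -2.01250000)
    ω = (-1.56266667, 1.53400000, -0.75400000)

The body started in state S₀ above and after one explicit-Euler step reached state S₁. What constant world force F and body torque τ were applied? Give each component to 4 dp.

Δv = v₁−v₀ = (0.01800000, -0.01700000, -0.01250000)
m·(v₁−v₀)/dt = (3.6000, -3.4000, -2.5000)
ω₁ − ω₀ = (-0.06266667, 0.03400000, 0.04600000)
precession coupling = (-0.0120, 0.0120, 0.0450)
τ = I·(Δω/dt) + ω₀×(Iω₀) = (-0.2000, 0.0800, 0.1600)

F = (3.6000, -3.4000, -2.5000)
τ = (-0.2000, 0.0800, 0.1600)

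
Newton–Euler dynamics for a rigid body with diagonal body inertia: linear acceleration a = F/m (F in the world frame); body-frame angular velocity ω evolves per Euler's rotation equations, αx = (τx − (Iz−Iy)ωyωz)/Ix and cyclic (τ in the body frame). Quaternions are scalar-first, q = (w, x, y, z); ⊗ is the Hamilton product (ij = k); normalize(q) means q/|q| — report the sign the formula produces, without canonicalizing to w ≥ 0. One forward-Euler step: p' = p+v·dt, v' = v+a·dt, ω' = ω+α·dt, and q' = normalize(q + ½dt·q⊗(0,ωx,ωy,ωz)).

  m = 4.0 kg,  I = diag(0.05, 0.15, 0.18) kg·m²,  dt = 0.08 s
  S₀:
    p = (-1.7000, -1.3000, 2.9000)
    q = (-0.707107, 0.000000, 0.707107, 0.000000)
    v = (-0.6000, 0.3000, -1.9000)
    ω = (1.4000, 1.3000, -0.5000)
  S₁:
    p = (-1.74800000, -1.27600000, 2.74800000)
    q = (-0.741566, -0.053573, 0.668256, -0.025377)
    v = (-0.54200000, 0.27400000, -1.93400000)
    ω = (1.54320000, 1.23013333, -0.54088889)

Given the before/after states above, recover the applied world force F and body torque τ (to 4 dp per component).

Δω = ω₁−ω₀ = (0.14320000, -0.06986667, -0.04088889)
applied torque τ = (0.0700, -0.0400, 0.0900)
v₁ − v₀ = (0.05800000, -0.02600000, -0.03400000)
applied force F = (2.9000, -1.3000, -1.7000)

F = (2.9000, -1.3000, -1.7000)
τ = (0.0700, -0.0400, 0.0900)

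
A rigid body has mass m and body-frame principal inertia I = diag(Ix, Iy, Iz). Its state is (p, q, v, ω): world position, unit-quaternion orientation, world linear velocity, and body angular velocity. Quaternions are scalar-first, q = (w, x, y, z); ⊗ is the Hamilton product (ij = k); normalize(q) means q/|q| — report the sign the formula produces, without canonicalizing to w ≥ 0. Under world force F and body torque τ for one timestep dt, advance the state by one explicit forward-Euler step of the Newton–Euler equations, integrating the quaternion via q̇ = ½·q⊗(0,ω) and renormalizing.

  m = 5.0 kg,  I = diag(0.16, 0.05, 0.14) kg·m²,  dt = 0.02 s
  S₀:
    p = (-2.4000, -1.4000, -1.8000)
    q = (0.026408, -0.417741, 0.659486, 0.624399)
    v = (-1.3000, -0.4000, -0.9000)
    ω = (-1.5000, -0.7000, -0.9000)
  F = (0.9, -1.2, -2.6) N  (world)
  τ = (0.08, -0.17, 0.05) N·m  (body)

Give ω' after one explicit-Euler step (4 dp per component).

ω' = (-1.4971, -0.7788, -0.8764)

gyro term ω×Iω = (0.0567, 0.0270, -0.1155)
angular accel α = (0.1456, -3.9400, 1.1821)
new body rate ω' = (-1.4971, -0.7788, -0.8764)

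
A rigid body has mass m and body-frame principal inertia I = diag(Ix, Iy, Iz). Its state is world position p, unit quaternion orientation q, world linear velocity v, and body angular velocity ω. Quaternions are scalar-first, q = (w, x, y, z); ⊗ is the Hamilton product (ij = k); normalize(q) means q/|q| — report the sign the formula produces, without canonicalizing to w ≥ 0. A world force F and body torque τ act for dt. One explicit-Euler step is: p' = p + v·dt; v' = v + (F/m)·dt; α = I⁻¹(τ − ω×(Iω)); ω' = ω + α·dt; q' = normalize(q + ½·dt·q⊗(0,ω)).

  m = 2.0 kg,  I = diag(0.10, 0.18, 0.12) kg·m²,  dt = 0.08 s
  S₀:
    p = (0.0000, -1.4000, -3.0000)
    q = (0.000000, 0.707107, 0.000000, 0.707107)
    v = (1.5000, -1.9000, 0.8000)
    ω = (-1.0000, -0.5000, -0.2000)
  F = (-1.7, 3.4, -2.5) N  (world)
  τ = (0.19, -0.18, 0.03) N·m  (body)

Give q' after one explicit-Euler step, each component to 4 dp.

q' = (0.0339, 0.7205, -0.0226, 0.6923)

2q̇ = q⊗(0,ω) = (0.8485284, 0.3535535, -0.5656856, -0.3535535)
q + ½dt·q⊗(0,ω), renormalized = (0.0339, 0.7205, -0.0226, 0.6923)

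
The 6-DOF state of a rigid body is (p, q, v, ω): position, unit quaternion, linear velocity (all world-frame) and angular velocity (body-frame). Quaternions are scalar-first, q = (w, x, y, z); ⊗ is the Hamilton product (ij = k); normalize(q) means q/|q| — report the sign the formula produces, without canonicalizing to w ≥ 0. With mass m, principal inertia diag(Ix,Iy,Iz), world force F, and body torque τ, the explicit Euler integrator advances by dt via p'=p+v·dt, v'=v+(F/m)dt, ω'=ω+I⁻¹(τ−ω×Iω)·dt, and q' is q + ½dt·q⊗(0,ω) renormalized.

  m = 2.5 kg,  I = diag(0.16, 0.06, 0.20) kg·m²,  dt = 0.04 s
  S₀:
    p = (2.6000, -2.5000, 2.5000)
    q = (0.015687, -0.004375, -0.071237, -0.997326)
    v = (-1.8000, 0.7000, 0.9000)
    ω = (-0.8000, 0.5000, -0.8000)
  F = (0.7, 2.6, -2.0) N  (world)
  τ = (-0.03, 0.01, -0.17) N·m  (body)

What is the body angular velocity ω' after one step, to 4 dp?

ω×(Iω) gyroscopic = (-0.0560, -0.0256, 0.0400)
α = I⁻¹(τ − ω×Iω) = (0.1625, 0.5933, -1.0500)
ω' = ω + α·dt = (-0.7935, 0.5237, -0.8420)

ω' = (-0.7935, 0.5237, -0.8420)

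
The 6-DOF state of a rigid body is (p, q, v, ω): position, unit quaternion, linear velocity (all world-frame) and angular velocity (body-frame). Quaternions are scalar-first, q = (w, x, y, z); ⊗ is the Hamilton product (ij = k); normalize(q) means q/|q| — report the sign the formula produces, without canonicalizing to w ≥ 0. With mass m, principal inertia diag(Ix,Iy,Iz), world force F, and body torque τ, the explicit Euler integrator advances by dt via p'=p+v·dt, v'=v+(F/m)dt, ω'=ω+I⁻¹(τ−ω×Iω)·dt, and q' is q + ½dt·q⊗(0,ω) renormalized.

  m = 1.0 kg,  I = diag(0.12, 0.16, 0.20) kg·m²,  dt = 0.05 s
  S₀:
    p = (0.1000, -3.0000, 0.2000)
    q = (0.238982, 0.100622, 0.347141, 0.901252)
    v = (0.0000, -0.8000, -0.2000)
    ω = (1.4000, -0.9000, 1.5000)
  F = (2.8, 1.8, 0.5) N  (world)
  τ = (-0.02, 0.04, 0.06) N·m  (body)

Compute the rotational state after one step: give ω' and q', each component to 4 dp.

α = I⁻¹(τ − ω×Iω) = (0.2833, 1.3000, 0.5520)
ω + α·dt = (1.4142, -0.8350, 1.5276)
2q̇ = q⊗(0,ω) = (-1.1803219, 1.6664131, 0.8957360, -0.2180842)
q + ½dt·q⊗(0,ω), renormalized = (0.2091, 0.1421, 0.3690, 0.8944)

ω' = (1.4142, -0.8350, 1.5276)
q' = (0.2091, 0.1421, 0.3690, 0.8944)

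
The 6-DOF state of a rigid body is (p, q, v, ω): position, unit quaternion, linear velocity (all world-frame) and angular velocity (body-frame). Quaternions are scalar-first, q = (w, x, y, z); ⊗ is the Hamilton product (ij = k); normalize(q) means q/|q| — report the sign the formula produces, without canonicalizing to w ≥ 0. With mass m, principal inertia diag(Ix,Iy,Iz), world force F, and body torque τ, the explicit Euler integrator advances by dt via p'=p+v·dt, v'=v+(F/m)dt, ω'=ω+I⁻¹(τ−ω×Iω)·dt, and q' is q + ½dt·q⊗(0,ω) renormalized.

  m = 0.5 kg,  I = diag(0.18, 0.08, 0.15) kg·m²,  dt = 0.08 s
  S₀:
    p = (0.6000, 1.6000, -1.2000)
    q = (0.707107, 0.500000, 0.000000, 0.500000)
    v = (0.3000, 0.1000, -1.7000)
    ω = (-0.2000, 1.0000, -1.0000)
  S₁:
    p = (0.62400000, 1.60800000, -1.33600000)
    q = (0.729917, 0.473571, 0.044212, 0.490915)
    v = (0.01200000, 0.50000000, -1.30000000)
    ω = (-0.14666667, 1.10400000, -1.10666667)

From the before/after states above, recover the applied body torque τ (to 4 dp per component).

rate change Δω = (0.05333333, 0.10400000, -0.10666667)
I·α + gyro = (0.0500, 0.1100, -0.1800)

τ = (0.0500, 0.1100, -0.1800)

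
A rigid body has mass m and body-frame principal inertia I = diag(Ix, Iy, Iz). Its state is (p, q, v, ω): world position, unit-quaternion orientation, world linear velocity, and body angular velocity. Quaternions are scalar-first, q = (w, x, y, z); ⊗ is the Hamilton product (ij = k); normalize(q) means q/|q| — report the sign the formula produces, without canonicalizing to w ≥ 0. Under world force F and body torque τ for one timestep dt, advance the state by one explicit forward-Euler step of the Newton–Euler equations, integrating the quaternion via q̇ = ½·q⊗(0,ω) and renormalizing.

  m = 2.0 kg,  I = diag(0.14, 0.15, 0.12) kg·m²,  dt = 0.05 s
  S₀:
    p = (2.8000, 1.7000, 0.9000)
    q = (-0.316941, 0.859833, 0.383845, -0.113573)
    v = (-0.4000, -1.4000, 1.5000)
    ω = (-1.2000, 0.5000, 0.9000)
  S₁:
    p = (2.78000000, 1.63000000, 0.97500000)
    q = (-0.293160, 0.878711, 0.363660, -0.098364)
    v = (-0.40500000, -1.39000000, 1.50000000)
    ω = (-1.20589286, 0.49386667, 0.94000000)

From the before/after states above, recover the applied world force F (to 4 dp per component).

F = (-0.2000, 0.4000, 0.0000)

Δv = v₁−v₀ = (-0.00500000, 0.01000000, 0.00000000)
applied force F = (-0.2000, 0.4000, 0.0000)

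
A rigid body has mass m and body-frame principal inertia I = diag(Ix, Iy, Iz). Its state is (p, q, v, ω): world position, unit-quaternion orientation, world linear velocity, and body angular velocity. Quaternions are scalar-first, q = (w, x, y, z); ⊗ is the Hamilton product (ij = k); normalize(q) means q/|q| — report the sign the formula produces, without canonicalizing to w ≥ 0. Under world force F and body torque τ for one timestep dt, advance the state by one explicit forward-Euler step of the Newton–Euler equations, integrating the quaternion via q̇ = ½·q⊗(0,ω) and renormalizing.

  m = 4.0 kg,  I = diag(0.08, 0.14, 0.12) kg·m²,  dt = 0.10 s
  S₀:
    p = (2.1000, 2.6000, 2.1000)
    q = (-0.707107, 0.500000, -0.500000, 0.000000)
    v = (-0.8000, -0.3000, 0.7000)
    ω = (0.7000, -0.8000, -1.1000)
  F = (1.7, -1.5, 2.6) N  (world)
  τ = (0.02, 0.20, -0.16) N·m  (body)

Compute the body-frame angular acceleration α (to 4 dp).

precession coupling ω×(Iω) = (-0.0176, 0.0308, -0.0336)
α = I⁻¹(τ − ω×Iω) = (0.4700, 1.2086, -1.0533)

α = (0.4700, 1.2086, -1.0533)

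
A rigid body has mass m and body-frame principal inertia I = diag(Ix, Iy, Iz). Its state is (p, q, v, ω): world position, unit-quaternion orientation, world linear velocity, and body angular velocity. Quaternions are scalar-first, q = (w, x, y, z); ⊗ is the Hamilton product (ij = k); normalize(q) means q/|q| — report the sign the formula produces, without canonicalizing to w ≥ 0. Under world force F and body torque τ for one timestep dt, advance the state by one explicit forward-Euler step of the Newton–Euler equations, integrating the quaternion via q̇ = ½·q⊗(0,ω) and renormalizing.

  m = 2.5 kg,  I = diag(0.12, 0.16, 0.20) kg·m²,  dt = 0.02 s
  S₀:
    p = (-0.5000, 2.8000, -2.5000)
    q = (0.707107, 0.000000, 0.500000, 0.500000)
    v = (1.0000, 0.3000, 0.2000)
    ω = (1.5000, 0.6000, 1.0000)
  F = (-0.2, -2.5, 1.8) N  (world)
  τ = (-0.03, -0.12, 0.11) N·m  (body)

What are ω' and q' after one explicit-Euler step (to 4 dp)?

gyro term ω×Iω = (0.0240, -0.1200, 0.0360)
α = I⁻¹(τ − ω×Iω) = (-0.4500, 0.0000, 0.3700)
ω + α·dt = (1.4910, 0.6000, 1.0074)
Hamilton product q⊗(0,ω) = (-0.8000000, 1.2606605, 1.1742642, -0.0428930)
q + ½dt·q⊗(0,ω), renormalized = (0.6990, 0.0126, 0.5117, 0.4995)

ω' = (1.4910, 0.6000, 1.0074)
q' = (0.6990, 0.0126, 0.5117, 0.4995)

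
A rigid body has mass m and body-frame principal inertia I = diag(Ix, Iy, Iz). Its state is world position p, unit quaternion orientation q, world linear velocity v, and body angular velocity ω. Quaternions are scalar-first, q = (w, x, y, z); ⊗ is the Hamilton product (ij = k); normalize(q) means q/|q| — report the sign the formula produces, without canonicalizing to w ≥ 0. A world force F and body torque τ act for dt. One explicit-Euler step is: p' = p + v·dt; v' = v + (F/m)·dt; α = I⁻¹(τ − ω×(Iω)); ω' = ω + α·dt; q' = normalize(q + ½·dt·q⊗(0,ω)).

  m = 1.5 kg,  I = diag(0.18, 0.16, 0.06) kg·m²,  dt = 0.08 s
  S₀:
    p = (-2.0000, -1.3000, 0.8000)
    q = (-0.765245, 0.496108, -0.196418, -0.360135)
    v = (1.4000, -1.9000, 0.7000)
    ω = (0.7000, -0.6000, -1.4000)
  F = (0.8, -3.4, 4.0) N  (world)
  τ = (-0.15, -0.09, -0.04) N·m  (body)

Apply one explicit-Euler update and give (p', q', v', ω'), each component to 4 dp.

new position p' = (-1.8880, -1.4520, 0.8560)
v + (F/m)dt = (1.4427, -2.0813, 0.9133)
(τ − ω×Iω)/I = (-0.3667, 0.1725, -0.8067)
ω + α·dt = (0.6707, -0.5862, -1.4645)
Hamilton product q⊗(0,ω) = (-0.9693154, -0.4767673, 0.9016037, 0.9111708)
q + ½dt·q⊗(0,ω), renormalized = (-0.8022, 0.4760, -0.1600, -0.3230)

p' = (-1.8880, -1.4520, 0.8560)
q' = (-0.8022, 0.4760, -0.1600, -0.3230)
v' = (1.4427, -2.0813, 0.9133)
ω' = (0.6707, -0.5862, -1.4645)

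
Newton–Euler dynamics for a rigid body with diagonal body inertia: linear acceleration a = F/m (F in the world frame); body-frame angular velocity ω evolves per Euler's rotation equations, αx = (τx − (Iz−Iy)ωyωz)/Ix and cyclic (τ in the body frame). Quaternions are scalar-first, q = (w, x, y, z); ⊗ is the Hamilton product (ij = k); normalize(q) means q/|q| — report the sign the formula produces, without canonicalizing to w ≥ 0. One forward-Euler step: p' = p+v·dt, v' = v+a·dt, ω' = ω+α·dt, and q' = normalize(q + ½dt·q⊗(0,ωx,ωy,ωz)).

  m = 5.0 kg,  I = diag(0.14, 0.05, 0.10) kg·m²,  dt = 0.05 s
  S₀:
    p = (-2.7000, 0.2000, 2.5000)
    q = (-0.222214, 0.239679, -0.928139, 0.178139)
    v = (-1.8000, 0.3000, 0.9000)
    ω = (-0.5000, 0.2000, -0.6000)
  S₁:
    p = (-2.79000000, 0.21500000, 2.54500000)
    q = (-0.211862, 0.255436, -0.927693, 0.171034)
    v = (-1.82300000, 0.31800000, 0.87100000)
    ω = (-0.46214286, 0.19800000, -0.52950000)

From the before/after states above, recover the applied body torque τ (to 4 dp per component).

Δω = ω₁−ω₀ = (0.03785714, -0.00200000, 0.07050000)
τ = I·(Δω/dt) + ω₀×(Iω₀) = (0.1000, 0.0100, 0.1500)

τ = (0.1000, 0.0100, 0.1500)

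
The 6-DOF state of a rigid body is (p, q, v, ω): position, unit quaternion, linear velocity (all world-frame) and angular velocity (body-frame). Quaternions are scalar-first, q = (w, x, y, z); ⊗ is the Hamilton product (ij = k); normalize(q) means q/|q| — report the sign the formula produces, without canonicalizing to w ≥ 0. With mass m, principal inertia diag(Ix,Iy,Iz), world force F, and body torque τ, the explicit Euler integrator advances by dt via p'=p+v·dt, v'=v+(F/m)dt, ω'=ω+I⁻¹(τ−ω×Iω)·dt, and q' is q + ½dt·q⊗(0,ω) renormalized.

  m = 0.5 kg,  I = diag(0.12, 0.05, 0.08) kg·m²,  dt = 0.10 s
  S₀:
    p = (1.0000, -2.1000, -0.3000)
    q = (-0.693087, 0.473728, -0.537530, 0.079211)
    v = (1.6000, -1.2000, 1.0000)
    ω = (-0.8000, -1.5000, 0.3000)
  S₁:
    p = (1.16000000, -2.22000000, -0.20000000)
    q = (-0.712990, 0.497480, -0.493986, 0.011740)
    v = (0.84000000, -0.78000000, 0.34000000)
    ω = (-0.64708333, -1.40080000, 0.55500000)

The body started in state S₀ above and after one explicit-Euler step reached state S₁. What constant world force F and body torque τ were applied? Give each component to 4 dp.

Δω = ω₁−ω₀ = (0.15291667, 0.09920000, 0.25500000)
ω₀×(Iω₀) = (-0.0135, -0.0096, -0.0840)
τ = I·(Δω/dt) + ω₀×(Iω₀) = (0.1700, 0.0400, 0.1200)
v₁ − v₀ = (-0.76000000, 0.42000000, -0.66000000)
m·(v₁−v₀)/dt = (-3.8000, 2.1000, -3.3000)

F = (-3.8000, 2.1000, -3.3000)
τ = (0.1700, 0.0400, 0.1200)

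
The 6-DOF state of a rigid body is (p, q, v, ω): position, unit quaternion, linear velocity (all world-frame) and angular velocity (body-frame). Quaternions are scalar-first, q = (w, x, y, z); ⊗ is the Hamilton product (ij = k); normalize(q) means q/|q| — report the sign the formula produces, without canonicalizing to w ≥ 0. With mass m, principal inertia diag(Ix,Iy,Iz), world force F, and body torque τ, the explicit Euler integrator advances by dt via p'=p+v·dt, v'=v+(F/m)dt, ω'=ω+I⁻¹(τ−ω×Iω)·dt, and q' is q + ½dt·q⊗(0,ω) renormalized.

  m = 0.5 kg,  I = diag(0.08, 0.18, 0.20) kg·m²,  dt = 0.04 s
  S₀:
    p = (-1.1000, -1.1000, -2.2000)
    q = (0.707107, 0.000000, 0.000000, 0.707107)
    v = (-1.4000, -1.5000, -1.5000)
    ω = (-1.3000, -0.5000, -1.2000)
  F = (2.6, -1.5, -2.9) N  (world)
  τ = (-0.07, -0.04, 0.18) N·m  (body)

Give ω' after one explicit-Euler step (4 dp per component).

angular accel α = (-1.0250, 0.8178, 0.5750)
new body rate ω' = (-1.3410, -0.4673, -1.1770)

ω' = (-1.3410, -0.4673, -1.1770)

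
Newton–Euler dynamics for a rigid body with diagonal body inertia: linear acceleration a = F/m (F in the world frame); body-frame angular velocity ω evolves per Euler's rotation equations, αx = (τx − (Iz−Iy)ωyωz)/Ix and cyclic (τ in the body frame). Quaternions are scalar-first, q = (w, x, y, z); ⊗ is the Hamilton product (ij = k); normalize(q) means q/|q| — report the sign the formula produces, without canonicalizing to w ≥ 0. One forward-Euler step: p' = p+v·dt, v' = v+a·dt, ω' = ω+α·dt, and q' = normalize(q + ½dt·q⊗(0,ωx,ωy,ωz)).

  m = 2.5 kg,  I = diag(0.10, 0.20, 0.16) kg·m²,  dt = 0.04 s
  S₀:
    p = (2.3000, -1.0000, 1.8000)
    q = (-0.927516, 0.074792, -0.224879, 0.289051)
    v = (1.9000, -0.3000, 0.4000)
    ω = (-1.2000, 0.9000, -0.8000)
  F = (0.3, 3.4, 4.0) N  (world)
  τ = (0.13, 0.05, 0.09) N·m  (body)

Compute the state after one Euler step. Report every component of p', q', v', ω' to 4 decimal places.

precession coupling ω×(Iω) = (0.0288, -0.0576, -0.1080)
(τ − ω×Iω)/I = (1.0120, 0.5380, 1.2375)
ω + α·dt = (-1.1595, 0.9215, -0.7505)
2q̇ = q⊗(0,ω) = (0.5233823, 1.0327765, -1.1217920, 0.5394708)
q + ½dt·q⊗(0,ω), renormalized = (-0.9165, 0.0954, -0.2472, 0.2997)
a = F/m = (0.1200, 1.3600, 1.6000)
new position p' = (2.3760, -1.0120, 1.8160)
new velocity v' = (1.9048, -0.2456, 0.4640)

p' = (2.3760, -1.0120, 1.8160)
q' = (-0.9165, 0.0954, -0.2472, 0.2997)
v' = (1.9048, -0.2456, 0.4640)
ω' = (-1.1595, 0.9215, -0.7505)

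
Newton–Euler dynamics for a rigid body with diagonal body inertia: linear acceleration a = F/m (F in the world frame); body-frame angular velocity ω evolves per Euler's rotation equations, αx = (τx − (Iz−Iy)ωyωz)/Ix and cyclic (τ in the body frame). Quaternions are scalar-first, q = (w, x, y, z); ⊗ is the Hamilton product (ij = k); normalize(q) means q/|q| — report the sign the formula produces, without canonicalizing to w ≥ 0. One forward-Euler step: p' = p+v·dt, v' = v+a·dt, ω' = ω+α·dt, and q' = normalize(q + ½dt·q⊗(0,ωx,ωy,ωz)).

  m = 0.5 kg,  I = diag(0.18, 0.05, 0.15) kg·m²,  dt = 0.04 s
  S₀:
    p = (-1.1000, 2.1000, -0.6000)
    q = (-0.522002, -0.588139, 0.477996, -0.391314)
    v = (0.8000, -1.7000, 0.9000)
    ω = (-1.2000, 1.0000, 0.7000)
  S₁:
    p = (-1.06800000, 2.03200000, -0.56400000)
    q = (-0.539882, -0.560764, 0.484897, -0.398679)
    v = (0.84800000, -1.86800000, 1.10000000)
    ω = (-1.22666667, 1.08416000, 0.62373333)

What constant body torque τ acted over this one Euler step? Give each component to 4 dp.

τ = (-0.0500, 0.0800, -0.1300)

ω₁ − ω₀ = (-0.02666667, 0.08416000, -0.07626667)
precession coupling = (0.0700, -0.0252, 0.1560)
τ = I·(Δω/dt) + ω₀×(Iω₀) = (-0.0500, 0.0800, -0.1300)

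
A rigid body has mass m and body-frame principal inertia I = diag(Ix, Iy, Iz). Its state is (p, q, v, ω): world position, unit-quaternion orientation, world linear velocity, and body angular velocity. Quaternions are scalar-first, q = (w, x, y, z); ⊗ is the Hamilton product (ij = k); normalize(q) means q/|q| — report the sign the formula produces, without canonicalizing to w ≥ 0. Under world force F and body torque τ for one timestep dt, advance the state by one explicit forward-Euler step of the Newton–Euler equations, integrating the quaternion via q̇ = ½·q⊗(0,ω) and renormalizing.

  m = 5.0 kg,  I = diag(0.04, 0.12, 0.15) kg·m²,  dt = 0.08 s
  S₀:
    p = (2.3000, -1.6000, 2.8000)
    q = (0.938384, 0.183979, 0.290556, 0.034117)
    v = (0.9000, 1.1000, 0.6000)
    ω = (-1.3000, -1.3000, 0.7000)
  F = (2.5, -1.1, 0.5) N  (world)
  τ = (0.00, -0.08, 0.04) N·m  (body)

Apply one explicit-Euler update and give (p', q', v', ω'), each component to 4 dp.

p' = (2.3720, -1.5120, 2.8480)
q' = (0.9591, 0.1446, 0.2341, 0.0657)
v' = (0.9400, 1.0824, 0.6080)
ω' = (-1.2454, -1.4201, 0.6492)

precession coupling ω×(Iω) = (-0.0273, 0.1001, 0.1352)
(τ − ω×Iω)/I = (0.6825, -1.5008, -0.6347)
new body rate ω' = (-1.2454, -1.4201, 0.6492)
q⊗(0,ω) = (0.5930136, -0.9721579, -1.3930366, 0.7954189)
q' = normalize(q + ½dt·q⊗(0,ω)) = (0.9591, 0.1446, 0.2341, 0.0657)
linear accel F/m = (0.5000, -0.2200, 0.1000)
new position p' = (2.3720, -1.5120, 2.8480)
v' = v + a·dt = (0.9400, 1.0824, 0.6080)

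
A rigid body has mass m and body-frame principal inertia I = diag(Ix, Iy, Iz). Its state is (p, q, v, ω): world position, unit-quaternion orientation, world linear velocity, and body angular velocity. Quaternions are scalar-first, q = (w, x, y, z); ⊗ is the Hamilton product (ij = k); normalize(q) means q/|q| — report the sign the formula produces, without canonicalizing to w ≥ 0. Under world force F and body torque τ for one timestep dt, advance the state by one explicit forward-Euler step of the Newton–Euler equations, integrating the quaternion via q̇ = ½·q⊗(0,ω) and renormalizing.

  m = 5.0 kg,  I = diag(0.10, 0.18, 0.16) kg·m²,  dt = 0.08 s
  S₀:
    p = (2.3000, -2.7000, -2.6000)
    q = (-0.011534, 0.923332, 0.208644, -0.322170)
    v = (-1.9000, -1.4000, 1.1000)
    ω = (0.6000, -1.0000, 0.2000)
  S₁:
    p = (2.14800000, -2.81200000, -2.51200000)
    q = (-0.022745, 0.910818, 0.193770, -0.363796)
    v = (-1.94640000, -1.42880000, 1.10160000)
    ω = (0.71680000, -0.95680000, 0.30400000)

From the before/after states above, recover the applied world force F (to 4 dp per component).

velocity change Δv = (-0.04640000, -0.02880000, 0.00160000)
applied force F = (-2.9000, -1.8000, 0.1000)

F = (-2.9000, -1.8000, 0.1000)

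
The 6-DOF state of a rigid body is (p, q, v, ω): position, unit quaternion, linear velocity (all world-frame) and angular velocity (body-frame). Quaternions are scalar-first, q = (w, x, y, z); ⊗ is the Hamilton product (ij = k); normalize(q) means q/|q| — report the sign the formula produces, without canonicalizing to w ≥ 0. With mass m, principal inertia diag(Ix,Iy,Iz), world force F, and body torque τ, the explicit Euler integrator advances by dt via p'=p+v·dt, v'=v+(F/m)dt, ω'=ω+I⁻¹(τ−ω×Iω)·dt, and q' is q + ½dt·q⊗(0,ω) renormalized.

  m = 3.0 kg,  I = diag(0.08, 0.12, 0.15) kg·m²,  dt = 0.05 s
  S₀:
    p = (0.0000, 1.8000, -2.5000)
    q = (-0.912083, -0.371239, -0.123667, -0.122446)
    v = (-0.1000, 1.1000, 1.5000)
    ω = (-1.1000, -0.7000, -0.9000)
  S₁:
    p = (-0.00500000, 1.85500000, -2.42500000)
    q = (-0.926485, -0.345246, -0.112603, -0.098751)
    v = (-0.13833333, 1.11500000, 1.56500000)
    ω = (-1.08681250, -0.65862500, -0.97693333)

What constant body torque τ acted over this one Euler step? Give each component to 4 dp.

rate change Δω = (0.01318750, 0.04137500, -0.07693333)
applied torque τ = (0.0400, 0.0300, -0.2000)

τ = (0.0400, 0.0300, -0.2000)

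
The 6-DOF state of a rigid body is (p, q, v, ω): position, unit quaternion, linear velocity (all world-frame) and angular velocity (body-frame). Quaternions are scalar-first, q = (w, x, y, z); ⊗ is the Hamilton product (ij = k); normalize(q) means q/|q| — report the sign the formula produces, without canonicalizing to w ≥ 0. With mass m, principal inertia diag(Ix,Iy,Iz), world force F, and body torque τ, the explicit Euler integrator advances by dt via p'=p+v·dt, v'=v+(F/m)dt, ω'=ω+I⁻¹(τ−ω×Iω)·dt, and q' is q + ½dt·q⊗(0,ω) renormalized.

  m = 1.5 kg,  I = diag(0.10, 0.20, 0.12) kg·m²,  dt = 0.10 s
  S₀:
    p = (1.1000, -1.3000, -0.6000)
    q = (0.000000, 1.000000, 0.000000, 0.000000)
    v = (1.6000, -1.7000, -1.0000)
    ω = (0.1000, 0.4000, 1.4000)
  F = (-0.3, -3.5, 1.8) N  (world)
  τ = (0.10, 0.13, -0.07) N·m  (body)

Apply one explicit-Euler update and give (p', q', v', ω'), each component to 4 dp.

p' = (1.2600, -1.4700, -0.7000)
q' = (-0.0050, 0.9973, -0.0698, 0.0199)
v' = (1.5800, -1.9333, -0.8800)
ω' = (0.2448, 0.4664, 1.3383)

angular accel α = (1.4480, 0.6640, -0.6167)
new body rate ω' = (0.2448, 0.4664, 1.3383)
q⊗(0,ω) = (-0.1000000, 0.0000000, -1.4000000, 0.4000000)
q' = normalize(q + ½dt·q⊗(0,ω)) = (-0.0050, 0.9973, -0.0698, 0.0199)
linear accel F/m = (-0.2000, -2.3333, 1.2000)
new position p' = (1.2600, -1.4700, -0.7000)
v + (F/m)dt = (1.5800, -1.9333, -0.8800)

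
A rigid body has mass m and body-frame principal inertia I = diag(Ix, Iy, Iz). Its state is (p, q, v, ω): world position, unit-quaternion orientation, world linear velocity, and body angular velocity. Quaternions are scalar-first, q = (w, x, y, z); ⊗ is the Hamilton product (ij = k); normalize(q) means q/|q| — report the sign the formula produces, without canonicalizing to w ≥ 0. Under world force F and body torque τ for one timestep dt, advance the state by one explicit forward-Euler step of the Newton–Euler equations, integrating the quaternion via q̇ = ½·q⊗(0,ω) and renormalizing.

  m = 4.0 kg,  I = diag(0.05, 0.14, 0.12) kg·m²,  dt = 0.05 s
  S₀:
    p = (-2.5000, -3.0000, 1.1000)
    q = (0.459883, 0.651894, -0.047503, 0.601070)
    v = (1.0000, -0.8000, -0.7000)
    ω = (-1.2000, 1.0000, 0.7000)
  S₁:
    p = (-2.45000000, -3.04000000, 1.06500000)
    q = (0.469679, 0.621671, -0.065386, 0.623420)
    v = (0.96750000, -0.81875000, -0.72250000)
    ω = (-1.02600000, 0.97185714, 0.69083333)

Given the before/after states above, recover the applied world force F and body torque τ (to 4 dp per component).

F = (-2.6000, -1.5000, -1.8000)
τ = (0.1600, -0.0200, -0.1300)

Δv = v₁−v₀ = (-0.03250000, -0.01875000, -0.02250000)
applied force F = (-2.6000, -1.5000, -1.8000)
Δω = ω₁−ω₀ = (0.17400000, -0.02814286, -0.00916667)
ω₀×(Iω₀) = (-0.0140, 0.0588, -0.1080)
applied torque τ = (0.1600, -0.0200, -0.1300)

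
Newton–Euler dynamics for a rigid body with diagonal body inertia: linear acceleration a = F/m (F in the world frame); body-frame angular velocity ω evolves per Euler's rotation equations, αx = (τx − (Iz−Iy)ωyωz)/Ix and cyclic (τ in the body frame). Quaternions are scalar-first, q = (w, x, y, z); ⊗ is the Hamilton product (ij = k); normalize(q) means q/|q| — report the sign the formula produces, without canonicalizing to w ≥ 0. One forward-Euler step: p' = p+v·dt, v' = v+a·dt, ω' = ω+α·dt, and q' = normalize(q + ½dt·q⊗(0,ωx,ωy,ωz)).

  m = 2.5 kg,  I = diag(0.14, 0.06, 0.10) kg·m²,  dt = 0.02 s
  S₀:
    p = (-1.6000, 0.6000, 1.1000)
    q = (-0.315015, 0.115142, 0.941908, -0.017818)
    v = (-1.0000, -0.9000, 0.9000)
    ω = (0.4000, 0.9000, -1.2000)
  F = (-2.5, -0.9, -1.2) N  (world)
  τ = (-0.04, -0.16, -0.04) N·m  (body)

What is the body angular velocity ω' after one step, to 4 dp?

precession coupling ω×(Iω) = (-0.0432, -0.0192, -0.0288)
(τ − ω×Iω)/I = (0.0229, -2.3467, -0.1120)
ω' = ω + α·dt = (0.4005, 0.8531, -1.2022)

ω' = (0.4005, 0.8531, -1.2022)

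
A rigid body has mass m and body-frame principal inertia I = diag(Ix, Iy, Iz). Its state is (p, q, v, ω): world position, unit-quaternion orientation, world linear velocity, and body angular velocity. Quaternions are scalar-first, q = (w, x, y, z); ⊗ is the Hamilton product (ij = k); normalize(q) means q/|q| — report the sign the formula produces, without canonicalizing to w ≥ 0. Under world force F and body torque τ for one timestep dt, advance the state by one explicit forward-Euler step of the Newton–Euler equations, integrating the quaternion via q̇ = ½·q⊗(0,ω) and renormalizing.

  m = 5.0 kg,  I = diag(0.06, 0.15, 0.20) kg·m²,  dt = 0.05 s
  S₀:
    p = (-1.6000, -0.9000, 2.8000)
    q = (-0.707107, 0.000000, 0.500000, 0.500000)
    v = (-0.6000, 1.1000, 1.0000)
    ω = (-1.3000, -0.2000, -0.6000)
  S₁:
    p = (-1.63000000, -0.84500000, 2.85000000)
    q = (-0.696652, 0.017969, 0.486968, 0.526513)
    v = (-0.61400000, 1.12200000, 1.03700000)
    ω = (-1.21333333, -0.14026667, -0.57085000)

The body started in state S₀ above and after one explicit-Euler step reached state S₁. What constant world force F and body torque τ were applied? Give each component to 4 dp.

F = (-1.4000, 2.2000, 3.7000)
τ = (0.1100, 0.0700, 0.1400)

rate change Δω = (0.08666667, 0.05973333, 0.02915000)
ω₀×(Iω₀) = (0.0060, -0.1092, 0.0234)
τ = I·(Δω/dt) + ω₀×(Iω₀) = (0.1100, 0.0700, 0.1400)
v₁ − v₀ = (-0.01400000, 0.02200000, 0.03700000)
m·(v₁−v₀)/dt = (-1.4000, 2.2000, 3.7000)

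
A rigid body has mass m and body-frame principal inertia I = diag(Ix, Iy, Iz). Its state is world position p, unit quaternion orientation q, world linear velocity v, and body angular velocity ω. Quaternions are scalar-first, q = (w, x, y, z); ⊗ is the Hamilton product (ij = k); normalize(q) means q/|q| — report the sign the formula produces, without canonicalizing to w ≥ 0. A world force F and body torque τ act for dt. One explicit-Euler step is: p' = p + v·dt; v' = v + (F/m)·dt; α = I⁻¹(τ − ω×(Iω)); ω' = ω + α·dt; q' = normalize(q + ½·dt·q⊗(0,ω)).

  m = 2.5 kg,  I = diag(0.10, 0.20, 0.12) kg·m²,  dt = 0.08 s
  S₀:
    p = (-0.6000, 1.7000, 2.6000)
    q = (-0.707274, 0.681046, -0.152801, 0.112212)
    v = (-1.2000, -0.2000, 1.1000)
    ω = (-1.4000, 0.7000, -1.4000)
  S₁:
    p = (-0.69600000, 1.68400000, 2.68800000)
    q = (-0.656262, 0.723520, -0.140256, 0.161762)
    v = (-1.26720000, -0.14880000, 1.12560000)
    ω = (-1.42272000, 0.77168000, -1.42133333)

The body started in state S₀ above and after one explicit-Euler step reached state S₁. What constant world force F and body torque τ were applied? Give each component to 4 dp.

F = (-2.1000, 1.6000, 0.8000)
τ = (0.0500, 0.1400, -0.1300)

v₁ − v₀ = (-0.06720000, 0.05120000, 0.02560000)
F = m·Δv/dt = (-2.1000, 1.6000, 0.8000)
rate change Δω = (-0.02272000, 0.07168000, -0.02133333)
ω₀×(Iω₀) = (0.0784, -0.0392, -0.0980)
τ = I·(Δω/dt) + ω₀×(Iω₀) = (0.0500, 0.1400, -0.1300)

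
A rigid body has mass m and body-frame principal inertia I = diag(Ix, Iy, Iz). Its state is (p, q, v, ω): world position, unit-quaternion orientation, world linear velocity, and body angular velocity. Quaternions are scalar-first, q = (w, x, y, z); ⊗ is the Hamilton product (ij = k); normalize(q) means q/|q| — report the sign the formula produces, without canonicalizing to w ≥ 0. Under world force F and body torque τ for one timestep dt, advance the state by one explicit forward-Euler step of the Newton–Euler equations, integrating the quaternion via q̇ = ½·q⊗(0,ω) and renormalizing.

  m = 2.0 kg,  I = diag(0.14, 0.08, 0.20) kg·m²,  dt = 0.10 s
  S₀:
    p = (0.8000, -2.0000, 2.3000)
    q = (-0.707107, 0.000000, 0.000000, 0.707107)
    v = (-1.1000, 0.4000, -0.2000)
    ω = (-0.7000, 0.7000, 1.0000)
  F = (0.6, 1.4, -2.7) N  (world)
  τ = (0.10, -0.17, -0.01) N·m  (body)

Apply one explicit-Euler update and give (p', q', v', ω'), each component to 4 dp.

p' = (0.6900, -1.9600, 2.2800)
q' = (-0.7406, 0.0000, -0.0494, 0.6701)
v' = (-1.0700, 0.4700, -0.3350)
ω' = (-0.6886, 0.4350, 0.9803)

p' = p + v·dt = (0.6900, -1.9600, 2.2800)
new velocity v' = (-1.0700, 0.4700, -0.3350)
α = I⁻¹(τ − ω×Iω) = (0.1143, -2.6500, -0.1970)
ω' = ω + α·dt = (-0.6886, 0.4350, 0.9803)
q⊗(0,ω) = (-0.7071070, 0.0000000, -0.9899498, -0.7071070)
updated quaternion q' = (-0.7406, 0.0000, -0.0494, 0.6701)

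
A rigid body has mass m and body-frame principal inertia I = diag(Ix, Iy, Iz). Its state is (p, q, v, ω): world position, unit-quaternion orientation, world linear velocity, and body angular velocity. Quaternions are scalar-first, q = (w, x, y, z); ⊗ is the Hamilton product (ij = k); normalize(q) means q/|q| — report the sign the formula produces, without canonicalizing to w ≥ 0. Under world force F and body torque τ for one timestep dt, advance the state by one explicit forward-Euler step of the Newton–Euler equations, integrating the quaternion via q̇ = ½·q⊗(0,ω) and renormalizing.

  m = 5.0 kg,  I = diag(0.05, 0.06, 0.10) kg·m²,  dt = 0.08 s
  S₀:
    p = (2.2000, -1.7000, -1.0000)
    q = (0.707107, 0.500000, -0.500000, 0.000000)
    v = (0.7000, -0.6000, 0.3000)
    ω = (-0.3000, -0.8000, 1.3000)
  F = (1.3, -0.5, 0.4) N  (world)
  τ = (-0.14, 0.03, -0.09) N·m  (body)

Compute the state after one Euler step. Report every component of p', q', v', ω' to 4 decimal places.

angular accel α = (-1.9680, 0.1750, -0.9240)
ω' = ω + α·dt = (-0.4574, -0.7860, 1.2261)
Hamilton product q⊗(0,ω) = (-0.2500000, -0.8621321, -1.2156856, 0.3692391)
q + ½dt·q⊗(0,ω), renormalized = (0.6958, 0.4646, -0.5476, 0.0147)
a = F/m = (0.2600, -0.1000, 0.0800)
p' = p + v·dt = (2.2560, -1.7480, -0.9760)
new velocity v' = (0.7208, -0.6080, 0.3064)

p' = (2.2560, -1.7480, -0.9760)
q' = (0.6958, 0.4646, -0.5476, 0.0147)
v' = (0.7208, -0.6080, 0.3064)
ω' = (-0.4574, -0.7860, 1.2261)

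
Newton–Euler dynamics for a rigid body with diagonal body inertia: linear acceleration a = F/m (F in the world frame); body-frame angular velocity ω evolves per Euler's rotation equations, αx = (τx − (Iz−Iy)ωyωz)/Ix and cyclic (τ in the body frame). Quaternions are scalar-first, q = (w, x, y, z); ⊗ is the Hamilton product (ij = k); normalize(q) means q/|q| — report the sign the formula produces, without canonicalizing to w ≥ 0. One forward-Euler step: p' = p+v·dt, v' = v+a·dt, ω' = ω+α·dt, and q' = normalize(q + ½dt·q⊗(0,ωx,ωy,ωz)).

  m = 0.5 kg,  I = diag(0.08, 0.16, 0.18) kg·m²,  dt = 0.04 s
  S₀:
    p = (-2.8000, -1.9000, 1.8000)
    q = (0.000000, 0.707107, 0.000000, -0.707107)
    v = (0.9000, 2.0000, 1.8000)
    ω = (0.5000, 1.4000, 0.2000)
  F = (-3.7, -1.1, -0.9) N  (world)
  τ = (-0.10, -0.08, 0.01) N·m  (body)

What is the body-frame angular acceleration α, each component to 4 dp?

ω×(Iω) gyroscopic = (0.0056, -0.0100, 0.0560)
α = I⁻¹(τ − ω×Iω) = (-1.3200, -0.4375, -0.2556)

α = (-1.3200, -0.4375, -0.2556)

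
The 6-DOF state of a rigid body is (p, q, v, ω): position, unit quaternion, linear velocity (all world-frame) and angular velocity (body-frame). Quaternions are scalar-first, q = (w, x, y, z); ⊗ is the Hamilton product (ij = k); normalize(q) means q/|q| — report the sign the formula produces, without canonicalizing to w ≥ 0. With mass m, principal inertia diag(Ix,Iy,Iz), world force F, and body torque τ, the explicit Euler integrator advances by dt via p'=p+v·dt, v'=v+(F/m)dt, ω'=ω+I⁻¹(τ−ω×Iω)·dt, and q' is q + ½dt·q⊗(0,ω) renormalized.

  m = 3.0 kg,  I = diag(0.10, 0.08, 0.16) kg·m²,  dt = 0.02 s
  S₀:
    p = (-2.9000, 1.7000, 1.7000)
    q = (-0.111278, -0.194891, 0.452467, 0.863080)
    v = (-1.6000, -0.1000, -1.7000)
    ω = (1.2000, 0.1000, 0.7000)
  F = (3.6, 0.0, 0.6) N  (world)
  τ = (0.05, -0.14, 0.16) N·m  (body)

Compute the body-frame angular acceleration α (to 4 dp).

α = (0.4440, -1.1200, 1.0150)

precession coupling ω×(Iω) = (0.0056, -0.0504, -0.0024)
α = I⁻¹(τ − ω×Iω) = (0.4440, -1.1200, 1.0150)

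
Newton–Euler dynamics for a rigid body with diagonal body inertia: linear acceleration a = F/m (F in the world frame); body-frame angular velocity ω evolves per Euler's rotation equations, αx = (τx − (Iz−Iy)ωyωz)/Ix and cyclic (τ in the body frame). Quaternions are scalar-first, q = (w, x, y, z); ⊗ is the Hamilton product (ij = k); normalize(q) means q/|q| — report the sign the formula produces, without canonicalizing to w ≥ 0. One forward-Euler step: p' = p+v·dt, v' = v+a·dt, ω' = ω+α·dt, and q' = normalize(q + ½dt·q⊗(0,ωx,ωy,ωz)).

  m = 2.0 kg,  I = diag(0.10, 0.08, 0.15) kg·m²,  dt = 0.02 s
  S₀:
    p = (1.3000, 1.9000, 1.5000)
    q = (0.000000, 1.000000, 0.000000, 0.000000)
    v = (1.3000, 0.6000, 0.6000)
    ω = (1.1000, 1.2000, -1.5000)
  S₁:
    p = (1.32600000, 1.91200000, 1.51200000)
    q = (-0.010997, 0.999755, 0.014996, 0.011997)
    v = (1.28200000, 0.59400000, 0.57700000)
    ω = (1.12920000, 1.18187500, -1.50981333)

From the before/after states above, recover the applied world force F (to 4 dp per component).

v₁ − v₀ = (-0.01800000, -0.00600000, -0.02300000)
applied force F = (-1.8000, -0.6000, -2.3000)

F = (-1.8000, -0.6000, -2.3000)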